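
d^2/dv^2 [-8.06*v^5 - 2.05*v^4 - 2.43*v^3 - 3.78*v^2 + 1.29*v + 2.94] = -161.2*v^3 - 24.6*v^2 - 14.58*v - 7.56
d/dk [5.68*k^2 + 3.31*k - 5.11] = 11.36*k + 3.31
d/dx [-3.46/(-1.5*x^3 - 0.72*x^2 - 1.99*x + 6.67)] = (-15.57*x^2 - 4.9824*x - 6.8854)/(1.5*x^3 + 0.72*x^2 + 1.99*x - 6.67)^2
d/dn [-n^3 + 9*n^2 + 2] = 3*n*(6 - n)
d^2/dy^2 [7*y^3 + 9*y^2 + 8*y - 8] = 42*y + 18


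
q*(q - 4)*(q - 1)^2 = q^4 - 6*q^3 + 9*q^2 - 4*q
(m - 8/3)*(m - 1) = m^2 - 11*m/3 + 8/3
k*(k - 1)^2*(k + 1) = k^4 - k^3 - k^2 + k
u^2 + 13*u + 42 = (u + 6)*(u + 7)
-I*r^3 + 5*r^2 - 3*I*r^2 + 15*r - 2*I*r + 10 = (r + 2)*(r + 5*I)*(-I*r - I)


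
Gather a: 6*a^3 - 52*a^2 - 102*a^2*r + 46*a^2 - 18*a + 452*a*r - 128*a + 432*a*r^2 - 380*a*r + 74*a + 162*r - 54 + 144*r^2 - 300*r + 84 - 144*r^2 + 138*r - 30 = 6*a^3 + a^2*(-102*r - 6) + a*(432*r^2 + 72*r - 72)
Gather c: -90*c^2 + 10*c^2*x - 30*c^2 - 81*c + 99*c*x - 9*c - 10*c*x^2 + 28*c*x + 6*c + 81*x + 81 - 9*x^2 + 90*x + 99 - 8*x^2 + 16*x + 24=c^2*(10*x - 120) + c*(-10*x^2 + 127*x - 84) - 17*x^2 + 187*x + 204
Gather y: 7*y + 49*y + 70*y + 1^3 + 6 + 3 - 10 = 126*y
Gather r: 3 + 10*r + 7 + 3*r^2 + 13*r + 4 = 3*r^2 + 23*r + 14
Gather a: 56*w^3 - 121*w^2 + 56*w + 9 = 56*w^3 - 121*w^2 + 56*w + 9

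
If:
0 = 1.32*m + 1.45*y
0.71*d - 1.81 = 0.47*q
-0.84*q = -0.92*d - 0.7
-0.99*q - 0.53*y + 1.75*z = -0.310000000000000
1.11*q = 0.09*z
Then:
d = 11.28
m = -563.37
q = 13.18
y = 512.86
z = 162.60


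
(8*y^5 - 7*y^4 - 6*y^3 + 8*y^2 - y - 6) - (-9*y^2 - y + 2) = 8*y^5 - 7*y^4 - 6*y^3 + 17*y^2 - 8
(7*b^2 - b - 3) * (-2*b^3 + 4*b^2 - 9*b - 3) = -14*b^5 + 30*b^4 - 61*b^3 - 24*b^2 + 30*b + 9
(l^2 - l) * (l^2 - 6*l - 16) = l^4 - 7*l^3 - 10*l^2 + 16*l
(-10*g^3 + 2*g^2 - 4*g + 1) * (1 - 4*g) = 40*g^4 - 18*g^3 + 18*g^2 - 8*g + 1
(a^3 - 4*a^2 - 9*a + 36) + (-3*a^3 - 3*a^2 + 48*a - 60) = -2*a^3 - 7*a^2 + 39*a - 24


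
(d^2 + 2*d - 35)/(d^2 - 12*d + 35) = (d + 7)/(d - 7)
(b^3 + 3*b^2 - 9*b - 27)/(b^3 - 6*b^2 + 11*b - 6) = (b^2 + 6*b + 9)/(b^2 - 3*b + 2)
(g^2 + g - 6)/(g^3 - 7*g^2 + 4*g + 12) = (g + 3)/(g^2 - 5*g - 6)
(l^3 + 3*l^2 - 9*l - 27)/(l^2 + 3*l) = l - 9/l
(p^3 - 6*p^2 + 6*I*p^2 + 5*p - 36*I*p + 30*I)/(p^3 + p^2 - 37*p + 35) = (p + 6*I)/(p + 7)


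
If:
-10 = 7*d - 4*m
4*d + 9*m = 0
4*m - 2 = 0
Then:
No Solution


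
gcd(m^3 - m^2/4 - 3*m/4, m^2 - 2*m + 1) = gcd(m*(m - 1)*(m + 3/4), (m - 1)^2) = m - 1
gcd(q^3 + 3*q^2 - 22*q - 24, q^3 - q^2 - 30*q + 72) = q^2 + 2*q - 24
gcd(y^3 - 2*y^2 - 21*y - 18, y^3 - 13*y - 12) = y^2 + 4*y + 3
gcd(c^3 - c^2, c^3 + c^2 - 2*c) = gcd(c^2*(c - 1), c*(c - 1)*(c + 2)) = c^2 - c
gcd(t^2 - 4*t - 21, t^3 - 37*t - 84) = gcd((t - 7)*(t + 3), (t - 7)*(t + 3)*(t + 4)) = t^2 - 4*t - 21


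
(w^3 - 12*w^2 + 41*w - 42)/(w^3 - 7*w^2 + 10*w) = (w^2 - 10*w + 21)/(w*(w - 5))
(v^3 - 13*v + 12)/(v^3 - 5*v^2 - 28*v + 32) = (v - 3)/(v - 8)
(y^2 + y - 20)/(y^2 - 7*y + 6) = (y^2 + y - 20)/(y^2 - 7*y + 6)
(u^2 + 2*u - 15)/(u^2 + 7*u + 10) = (u - 3)/(u + 2)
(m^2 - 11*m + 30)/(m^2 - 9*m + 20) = (m - 6)/(m - 4)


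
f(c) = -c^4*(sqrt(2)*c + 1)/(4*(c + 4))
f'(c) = -sqrt(2)*c^4/(4*(c + 4)) + c^4*(sqrt(2)*c + 1)/(4*(c + 4)^2) - c^3*(sqrt(2)*c + 1)/(c + 4) = c^3*(-sqrt(2)*c^2 - 5*sqrt(2)*c - 3*c/4 - 4)/(c^2 + 8*c + 16)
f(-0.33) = 0.00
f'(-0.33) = 0.00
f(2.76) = -10.52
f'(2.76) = -16.73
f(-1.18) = 0.11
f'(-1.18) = -0.67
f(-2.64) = 24.41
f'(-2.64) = -67.56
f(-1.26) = 0.18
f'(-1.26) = -0.96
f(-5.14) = -959.60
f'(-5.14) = 121.49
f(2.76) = -10.52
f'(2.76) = -16.73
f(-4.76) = -967.91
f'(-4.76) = -221.38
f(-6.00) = -1212.62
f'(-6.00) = 431.21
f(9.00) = -1732.09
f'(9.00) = -815.02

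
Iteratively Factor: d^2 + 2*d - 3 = (d + 3)*(d - 1)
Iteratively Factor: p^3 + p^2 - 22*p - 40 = (p + 2)*(p^2 - p - 20) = (p + 2)*(p + 4)*(p - 5)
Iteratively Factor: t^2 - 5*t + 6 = (t - 3)*(t - 2)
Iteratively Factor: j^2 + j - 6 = (j + 3)*(j - 2)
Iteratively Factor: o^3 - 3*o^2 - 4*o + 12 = (o - 2)*(o^2 - o - 6) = (o - 2)*(o + 2)*(o - 3)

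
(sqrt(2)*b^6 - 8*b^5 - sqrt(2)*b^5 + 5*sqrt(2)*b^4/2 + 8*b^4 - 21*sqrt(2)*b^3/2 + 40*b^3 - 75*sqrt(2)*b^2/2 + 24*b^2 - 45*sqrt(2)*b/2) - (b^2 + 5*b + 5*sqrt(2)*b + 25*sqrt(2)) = sqrt(2)*b^6 - 8*b^5 - sqrt(2)*b^5 + 5*sqrt(2)*b^4/2 + 8*b^4 - 21*sqrt(2)*b^3/2 + 40*b^3 - 75*sqrt(2)*b^2/2 + 23*b^2 - 55*sqrt(2)*b/2 - 5*b - 25*sqrt(2)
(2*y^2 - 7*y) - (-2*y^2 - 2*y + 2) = 4*y^2 - 5*y - 2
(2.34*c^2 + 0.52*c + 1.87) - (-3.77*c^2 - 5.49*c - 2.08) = 6.11*c^2 + 6.01*c + 3.95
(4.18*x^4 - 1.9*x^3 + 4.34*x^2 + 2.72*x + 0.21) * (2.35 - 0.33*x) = -1.3794*x^5 + 10.45*x^4 - 5.8972*x^3 + 9.3014*x^2 + 6.3227*x + 0.4935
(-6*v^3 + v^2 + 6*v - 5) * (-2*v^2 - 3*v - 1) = 12*v^5 + 16*v^4 - 9*v^3 - 9*v^2 + 9*v + 5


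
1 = 1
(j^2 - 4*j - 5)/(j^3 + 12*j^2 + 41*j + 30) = (j - 5)/(j^2 + 11*j + 30)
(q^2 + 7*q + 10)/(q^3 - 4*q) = (q + 5)/(q*(q - 2))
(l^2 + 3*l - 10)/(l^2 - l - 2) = (l + 5)/(l + 1)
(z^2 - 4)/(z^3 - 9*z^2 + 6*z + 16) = (z + 2)/(z^2 - 7*z - 8)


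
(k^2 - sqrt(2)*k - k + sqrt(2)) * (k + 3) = k^3 - sqrt(2)*k^2 + 2*k^2 - 3*k - 2*sqrt(2)*k + 3*sqrt(2)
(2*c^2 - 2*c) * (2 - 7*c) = -14*c^3 + 18*c^2 - 4*c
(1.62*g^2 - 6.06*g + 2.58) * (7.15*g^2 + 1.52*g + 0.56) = 11.583*g^4 - 40.8666*g^3 + 10.143*g^2 + 0.528*g + 1.4448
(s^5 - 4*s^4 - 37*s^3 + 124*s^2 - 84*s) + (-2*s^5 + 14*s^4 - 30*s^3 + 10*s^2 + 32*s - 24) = -s^5 + 10*s^4 - 67*s^3 + 134*s^2 - 52*s - 24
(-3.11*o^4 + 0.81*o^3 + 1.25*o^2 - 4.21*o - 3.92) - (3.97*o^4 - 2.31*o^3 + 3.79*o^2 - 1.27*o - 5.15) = -7.08*o^4 + 3.12*o^3 - 2.54*o^2 - 2.94*o + 1.23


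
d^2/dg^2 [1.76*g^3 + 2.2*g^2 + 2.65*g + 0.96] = 10.56*g + 4.4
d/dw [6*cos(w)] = -6*sin(w)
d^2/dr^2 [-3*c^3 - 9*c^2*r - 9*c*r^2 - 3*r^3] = -18*c - 18*r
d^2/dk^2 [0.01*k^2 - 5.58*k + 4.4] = 0.0200000000000000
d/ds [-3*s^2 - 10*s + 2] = -6*s - 10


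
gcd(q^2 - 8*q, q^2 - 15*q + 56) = q - 8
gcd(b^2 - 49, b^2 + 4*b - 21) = b + 7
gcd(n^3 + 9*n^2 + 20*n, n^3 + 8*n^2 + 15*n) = n^2 + 5*n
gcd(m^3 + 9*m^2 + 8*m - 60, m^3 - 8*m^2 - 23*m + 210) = m + 5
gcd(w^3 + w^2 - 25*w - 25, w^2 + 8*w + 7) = w + 1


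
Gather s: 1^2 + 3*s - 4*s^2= -4*s^2 + 3*s + 1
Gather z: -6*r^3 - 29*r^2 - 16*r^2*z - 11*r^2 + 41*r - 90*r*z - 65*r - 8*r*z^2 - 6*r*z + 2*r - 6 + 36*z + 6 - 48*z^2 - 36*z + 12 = -6*r^3 - 40*r^2 - 22*r + z^2*(-8*r - 48) + z*(-16*r^2 - 96*r) + 12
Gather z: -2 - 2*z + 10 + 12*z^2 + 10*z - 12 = 12*z^2 + 8*z - 4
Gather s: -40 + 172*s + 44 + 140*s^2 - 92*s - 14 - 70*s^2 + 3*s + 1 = 70*s^2 + 83*s - 9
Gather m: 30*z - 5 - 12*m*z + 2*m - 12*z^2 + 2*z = m*(2 - 12*z) - 12*z^2 + 32*z - 5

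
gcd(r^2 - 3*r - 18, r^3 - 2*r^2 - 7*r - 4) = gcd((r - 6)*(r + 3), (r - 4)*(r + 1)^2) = 1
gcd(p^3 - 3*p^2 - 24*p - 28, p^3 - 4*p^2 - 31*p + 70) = p - 7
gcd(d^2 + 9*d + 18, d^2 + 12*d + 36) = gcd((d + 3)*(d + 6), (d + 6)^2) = d + 6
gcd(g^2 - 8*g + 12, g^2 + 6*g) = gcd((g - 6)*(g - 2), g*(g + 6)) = 1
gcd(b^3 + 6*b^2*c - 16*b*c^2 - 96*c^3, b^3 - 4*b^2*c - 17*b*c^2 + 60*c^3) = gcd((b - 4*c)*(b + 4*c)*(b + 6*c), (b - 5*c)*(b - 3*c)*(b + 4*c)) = b + 4*c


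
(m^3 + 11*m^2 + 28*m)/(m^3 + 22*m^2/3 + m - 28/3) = 3*m*(m + 4)/(3*m^2 + m - 4)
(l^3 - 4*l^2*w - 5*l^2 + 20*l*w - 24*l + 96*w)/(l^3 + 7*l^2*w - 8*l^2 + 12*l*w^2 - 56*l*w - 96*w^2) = (l^2 - 4*l*w + 3*l - 12*w)/(l^2 + 7*l*w + 12*w^2)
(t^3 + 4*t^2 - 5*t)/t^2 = t + 4 - 5/t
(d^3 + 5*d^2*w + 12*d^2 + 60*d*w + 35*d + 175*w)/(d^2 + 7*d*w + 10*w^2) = (d^2 + 12*d + 35)/(d + 2*w)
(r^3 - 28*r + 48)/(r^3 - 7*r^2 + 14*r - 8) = (r + 6)/(r - 1)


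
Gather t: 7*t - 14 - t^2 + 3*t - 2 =-t^2 + 10*t - 16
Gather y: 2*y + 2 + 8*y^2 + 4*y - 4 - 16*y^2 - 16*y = -8*y^2 - 10*y - 2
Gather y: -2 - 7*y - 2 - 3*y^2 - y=-3*y^2 - 8*y - 4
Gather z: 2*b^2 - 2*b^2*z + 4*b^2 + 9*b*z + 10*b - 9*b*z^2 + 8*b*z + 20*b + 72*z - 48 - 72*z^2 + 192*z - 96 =6*b^2 + 30*b + z^2*(-9*b - 72) + z*(-2*b^2 + 17*b + 264) - 144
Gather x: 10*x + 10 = 10*x + 10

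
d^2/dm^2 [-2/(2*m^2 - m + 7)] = 4*(4*m^2 - 2*m - (4*m - 1)^2 + 14)/(2*m^2 - m + 7)^3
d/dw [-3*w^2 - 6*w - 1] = -6*w - 6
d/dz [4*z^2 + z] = 8*z + 1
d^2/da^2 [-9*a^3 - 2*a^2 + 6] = -54*a - 4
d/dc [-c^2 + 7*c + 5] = 7 - 2*c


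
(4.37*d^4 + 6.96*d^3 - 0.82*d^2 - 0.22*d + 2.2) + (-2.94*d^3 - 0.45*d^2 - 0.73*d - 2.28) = 4.37*d^4 + 4.02*d^3 - 1.27*d^2 - 0.95*d - 0.0799999999999996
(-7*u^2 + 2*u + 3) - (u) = -7*u^2 + u + 3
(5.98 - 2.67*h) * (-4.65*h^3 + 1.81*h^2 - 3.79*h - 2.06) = 12.4155*h^4 - 32.6397*h^3 + 20.9431*h^2 - 17.164*h - 12.3188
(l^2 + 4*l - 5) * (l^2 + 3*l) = l^4 + 7*l^3 + 7*l^2 - 15*l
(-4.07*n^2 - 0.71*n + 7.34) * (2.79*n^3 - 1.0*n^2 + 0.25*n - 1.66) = -11.3553*n^5 + 2.0891*n^4 + 20.1711*n^3 - 0.7613*n^2 + 3.0136*n - 12.1844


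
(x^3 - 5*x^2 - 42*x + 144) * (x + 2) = x^4 - 3*x^3 - 52*x^2 + 60*x + 288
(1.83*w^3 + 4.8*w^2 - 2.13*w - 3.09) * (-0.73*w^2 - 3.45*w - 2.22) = -1.3359*w^5 - 9.8175*w^4 - 19.0677*w^3 - 1.0518*w^2 + 15.3891*w + 6.8598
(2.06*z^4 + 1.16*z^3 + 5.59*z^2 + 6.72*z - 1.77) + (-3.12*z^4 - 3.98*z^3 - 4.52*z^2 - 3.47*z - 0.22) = -1.06*z^4 - 2.82*z^3 + 1.07*z^2 + 3.25*z - 1.99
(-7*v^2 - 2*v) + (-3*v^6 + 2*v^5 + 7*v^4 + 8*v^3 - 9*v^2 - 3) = -3*v^6 + 2*v^5 + 7*v^4 + 8*v^3 - 16*v^2 - 2*v - 3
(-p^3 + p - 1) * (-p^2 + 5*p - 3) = p^5 - 5*p^4 + 2*p^3 + 6*p^2 - 8*p + 3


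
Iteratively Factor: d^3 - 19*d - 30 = (d + 2)*(d^2 - 2*d - 15) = (d - 5)*(d + 2)*(d + 3)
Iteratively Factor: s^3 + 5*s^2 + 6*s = (s + 3)*(s^2 + 2*s) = s*(s + 3)*(s + 2)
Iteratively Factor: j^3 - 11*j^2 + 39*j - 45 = (j - 3)*(j^2 - 8*j + 15) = (j - 5)*(j - 3)*(j - 3)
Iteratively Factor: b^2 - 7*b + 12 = (b - 4)*(b - 3)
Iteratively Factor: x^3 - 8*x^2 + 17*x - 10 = (x - 2)*(x^2 - 6*x + 5) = (x - 5)*(x - 2)*(x - 1)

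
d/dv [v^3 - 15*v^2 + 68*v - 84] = 3*v^2 - 30*v + 68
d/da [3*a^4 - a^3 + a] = 12*a^3 - 3*a^2 + 1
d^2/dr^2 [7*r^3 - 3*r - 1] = 42*r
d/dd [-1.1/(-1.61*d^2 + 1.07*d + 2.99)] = (1.177 - 3.542*d)/(-1.61*d^2 + 1.07*d + 2.99)^2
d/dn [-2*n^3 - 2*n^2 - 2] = 2*n*(-3*n - 2)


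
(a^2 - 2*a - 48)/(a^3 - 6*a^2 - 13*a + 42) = (a^2 - 2*a - 48)/(a^3 - 6*a^2 - 13*a + 42)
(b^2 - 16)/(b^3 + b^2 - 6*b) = (b^2 - 16)/(b*(b^2 + b - 6))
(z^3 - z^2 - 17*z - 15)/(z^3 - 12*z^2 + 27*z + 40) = (z + 3)/(z - 8)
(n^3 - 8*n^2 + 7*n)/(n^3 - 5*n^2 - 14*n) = (n - 1)/(n + 2)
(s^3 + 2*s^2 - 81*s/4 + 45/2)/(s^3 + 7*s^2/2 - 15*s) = (s - 3/2)/s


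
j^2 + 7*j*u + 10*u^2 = (j + 2*u)*(j + 5*u)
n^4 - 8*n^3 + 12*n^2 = n^2*(n - 6)*(n - 2)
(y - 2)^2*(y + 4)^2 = y^4 + 4*y^3 - 12*y^2 - 32*y + 64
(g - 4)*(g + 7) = g^2 + 3*g - 28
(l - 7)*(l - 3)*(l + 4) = l^3 - 6*l^2 - 19*l + 84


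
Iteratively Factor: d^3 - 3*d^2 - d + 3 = (d + 1)*(d^2 - 4*d + 3) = (d - 1)*(d + 1)*(d - 3)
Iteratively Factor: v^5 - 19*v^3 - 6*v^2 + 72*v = (v)*(v^4 - 19*v^2 - 6*v + 72) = v*(v - 4)*(v^3 + 4*v^2 - 3*v - 18) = v*(v - 4)*(v - 2)*(v^2 + 6*v + 9) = v*(v - 4)*(v - 2)*(v + 3)*(v + 3)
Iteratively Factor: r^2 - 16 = (r - 4)*(r + 4)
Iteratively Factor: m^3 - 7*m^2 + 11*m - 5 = (m - 1)*(m^2 - 6*m + 5) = (m - 1)^2*(m - 5)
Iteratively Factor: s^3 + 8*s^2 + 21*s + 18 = (s + 2)*(s^2 + 6*s + 9) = (s + 2)*(s + 3)*(s + 3)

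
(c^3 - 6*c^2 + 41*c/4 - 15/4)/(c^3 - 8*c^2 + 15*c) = (c^2 - 3*c + 5/4)/(c*(c - 5))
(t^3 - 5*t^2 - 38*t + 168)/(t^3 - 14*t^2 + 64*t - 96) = (t^2 - t - 42)/(t^2 - 10*t + 24)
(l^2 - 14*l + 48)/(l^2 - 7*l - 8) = (l - 6)/(l + 1)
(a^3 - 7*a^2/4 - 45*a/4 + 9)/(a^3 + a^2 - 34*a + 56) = (4*a^2 + 9*a - 9)/(4*(a^2 + 5*a - 14))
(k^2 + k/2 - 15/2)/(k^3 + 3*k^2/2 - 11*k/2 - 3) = (2*k - 5)/(2*k^2 - 3*k - 2)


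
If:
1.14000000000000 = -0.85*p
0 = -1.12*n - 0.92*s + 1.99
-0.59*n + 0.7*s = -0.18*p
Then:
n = 0.88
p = -1.34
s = 1.09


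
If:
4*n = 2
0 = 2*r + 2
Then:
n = 1/2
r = -1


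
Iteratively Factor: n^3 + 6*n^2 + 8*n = (n + 2)*(n^2 + 4*n) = (n + 2)*(n + 4)*(n)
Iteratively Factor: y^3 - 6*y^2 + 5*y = (y - 5)*(y^2 - y) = (y - 5)*(y - 1)*(y)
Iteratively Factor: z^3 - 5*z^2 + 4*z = (z - 1)*(z^2 - 4*z) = z*(z - 1)*(z - 4)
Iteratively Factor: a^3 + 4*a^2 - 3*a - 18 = (a + 3)*(a^2 + a - 6) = (a - 2)*(a + 3)*(a + 3)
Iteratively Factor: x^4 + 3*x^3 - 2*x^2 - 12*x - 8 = (x + 2)*(x^3 + x^2 - 4*x - 4) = (x + 2)^2*(x^2 - x - 2) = (x - 2)*(x + 2)^2*(x + 1)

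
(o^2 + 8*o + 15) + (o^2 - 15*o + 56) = 2*o^2 - 7*o + 71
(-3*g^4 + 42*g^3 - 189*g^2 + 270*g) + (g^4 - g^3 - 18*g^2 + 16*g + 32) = -2*g^4 + 41*g^3 - 207*g^2 + 286*g + 32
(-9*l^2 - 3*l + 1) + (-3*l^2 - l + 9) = -12*l^2 - 4*l + 10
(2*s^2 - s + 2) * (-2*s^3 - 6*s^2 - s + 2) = -4*s^5 - 10*s^4 - 7*s^2 - 4*s + 4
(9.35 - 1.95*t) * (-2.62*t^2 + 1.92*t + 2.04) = 5.109*t^3 - 28.241*t^2 + 13.974*t + 19.074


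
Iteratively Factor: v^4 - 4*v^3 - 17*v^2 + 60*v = (v)*(v^3 - 4*v^2 - 17*v + 60) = v*(v - 3)*(v^2 - v - 20) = v*(v - 3)*(v + 4)*(v - 5)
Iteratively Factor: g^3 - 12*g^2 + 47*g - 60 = (g - 4)*(g^2 - 8*g + 15) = (g - 4)*(g - 3)*(g - 5)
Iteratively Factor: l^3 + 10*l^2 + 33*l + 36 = (l + 4)*(l^2 + 6*l + 9) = (l + 3)*(l + 4)*(l + 3)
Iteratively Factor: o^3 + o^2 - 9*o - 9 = (o + 3)*(o^2 - 2*o - 3) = (o - 3)*(o + 3)*(o + 1)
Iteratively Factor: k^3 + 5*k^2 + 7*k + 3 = (k + 1)*(k^2 + 4*k + 3) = (k + 1)^2*(k + 3)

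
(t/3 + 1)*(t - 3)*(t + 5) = t^3/3 + 5*t^2/3 - 3*t - 15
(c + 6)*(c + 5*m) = c^2 + 5*c*m + 6*c + 30*m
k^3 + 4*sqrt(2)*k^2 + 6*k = k*(k + sqrt(2))*(k + 3*sqrt(2))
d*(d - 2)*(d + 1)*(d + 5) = d^4 + 4*d^3 - 7*d^2 - 10*d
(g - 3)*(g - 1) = g^2 - 4*g + 3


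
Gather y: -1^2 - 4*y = -4*y - 1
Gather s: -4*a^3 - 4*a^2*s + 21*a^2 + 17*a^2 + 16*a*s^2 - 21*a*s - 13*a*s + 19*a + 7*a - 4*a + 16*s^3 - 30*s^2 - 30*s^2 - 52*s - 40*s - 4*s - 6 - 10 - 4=-4*a^3 + 38*a^2 + 22*a + 16*s^3 + s^2*(16*a - 60) + s*(-4*a^2 - 34*a - 96) - 20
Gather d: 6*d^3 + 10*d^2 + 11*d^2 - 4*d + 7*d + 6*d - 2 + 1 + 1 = 6*d^3 + 21*d^2 + 9*d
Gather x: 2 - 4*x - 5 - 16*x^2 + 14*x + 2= -16*x^2 + 10*x - 1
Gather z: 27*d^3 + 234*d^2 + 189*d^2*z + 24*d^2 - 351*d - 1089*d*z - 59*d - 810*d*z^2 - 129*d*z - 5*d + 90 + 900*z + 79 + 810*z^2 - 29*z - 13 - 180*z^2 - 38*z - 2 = 27*d^3 + 258*d^2 - 415*d + z^2*(630 - 810*d) + z*(189*d^2 - 1218*d + 833) + 154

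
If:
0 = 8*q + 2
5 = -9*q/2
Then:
No Solution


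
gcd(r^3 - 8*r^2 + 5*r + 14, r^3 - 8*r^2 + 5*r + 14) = r^3 - 8*r^2 + 5*r + 14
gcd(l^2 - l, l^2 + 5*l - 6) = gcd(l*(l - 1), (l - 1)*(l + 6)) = l - 1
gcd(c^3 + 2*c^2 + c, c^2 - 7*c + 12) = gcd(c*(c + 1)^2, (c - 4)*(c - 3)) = 1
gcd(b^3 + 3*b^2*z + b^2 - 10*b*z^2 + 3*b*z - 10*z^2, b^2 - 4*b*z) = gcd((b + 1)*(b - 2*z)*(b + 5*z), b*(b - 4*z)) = 1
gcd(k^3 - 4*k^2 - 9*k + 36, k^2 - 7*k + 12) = k^2 - 7*k + 12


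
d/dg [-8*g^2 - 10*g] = -16*g - 10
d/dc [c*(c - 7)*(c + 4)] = 3*c^2 - 6*c - 28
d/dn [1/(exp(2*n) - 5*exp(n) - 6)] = (5 - 2*exp(n))*exp(n)/(-exp(2*n) + 5*exp(n) + 6)^2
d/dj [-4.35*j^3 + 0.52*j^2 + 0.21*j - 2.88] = -13.05*j^2 + 1.04*j + 0.21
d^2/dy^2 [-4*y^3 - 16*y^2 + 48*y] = -24*y - 32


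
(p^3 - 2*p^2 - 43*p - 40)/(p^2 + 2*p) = (p^3 - 2*p^2 - 43*p - 40)/(p*(p + 2))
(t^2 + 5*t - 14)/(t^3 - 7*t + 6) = (t + 7)/(t^2 + 2*t - 3)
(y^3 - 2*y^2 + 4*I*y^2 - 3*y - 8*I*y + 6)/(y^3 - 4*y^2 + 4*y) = (y^2 + 4*I*y - 3)/(y*(y - 2))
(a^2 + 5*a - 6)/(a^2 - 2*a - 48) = (a - 1)/(a - 8)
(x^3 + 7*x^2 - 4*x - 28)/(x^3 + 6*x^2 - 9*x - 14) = (x + 2)/(x + 1)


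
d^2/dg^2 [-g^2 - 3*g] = -2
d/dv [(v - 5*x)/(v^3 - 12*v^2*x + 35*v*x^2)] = (-2*v + 7*x)/(v^2*(v^2 - 14*v*x + 49*x^2))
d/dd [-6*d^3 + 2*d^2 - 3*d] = -18*d^2 + 4*d - 3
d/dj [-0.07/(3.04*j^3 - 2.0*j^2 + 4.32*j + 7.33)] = (0.6384*j^2 - 0.28*j + 0.3024)/(3.04*j^3 - 2.0*j^2 + 4.32*j + 7.33)^2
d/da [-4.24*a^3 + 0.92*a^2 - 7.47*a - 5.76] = -12.72*a^2 + 1.84*a - 7.47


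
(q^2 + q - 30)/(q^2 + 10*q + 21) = (q^2 + q - 30)/(q^2 + 10*q + 21)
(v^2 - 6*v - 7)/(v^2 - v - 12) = (-v^2 + 6*v + 7)/(-v^2 + v + 12)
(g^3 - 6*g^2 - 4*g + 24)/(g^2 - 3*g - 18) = (g^2 - 4)/(g + 3)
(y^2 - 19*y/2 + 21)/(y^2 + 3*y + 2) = (y^2 - 19*y/2 + 21)/(y^2 + 3*y + 2)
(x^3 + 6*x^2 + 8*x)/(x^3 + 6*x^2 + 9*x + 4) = x*(x + 2)/(x^2 + 2*x + 1)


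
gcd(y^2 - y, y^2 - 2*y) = y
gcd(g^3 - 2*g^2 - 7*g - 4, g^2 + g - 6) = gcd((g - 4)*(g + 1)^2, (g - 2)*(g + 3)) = 1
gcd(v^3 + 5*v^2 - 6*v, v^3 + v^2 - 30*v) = v^2 + 6*v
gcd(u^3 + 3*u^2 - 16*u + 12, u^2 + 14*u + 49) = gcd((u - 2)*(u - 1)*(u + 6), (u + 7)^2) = 1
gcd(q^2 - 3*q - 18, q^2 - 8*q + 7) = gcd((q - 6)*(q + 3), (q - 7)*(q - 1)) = 1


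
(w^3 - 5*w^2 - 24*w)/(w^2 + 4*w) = (w^2 - 5*w - 24)/(w + 4)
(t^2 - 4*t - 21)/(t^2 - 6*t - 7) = (t + 3)/(t + 1)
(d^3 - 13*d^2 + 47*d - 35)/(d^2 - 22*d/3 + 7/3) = 3*(d^2 - 6*d + 5)/(3*d - 1)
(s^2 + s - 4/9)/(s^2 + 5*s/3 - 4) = (9*s^2 + 9*s - 4)/(3*(3*s^2 + 5*s - 12))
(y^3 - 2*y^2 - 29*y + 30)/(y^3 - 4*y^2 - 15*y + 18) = (y + 5)/(y + 3)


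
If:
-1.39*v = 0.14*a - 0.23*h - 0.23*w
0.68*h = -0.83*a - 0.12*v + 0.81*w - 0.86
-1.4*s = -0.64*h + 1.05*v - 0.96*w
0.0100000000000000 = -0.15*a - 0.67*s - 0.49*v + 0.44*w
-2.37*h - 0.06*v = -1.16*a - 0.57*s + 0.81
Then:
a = 0.12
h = -0.15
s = 0.56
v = 0.14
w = 1.07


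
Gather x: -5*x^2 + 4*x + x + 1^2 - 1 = -5*x^2 + 5*x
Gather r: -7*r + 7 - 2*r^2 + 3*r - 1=-2*r^2 - 4*r + 6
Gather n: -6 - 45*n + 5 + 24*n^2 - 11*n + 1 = 24*n^2 - 56*n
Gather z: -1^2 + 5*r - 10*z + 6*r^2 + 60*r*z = 6*r^2 + 5*r + z*(60*r - 10) - 1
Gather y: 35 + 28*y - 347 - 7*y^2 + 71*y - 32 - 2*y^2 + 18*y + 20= -9*y^2 + 117*y - 324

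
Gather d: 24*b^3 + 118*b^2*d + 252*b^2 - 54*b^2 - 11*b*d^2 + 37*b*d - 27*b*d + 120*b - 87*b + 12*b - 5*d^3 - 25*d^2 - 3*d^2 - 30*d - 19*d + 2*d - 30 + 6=24*b^3 + 198*b^2 + 45*b - 5*d^3 + d^2*(-11*b - 28) + d*(118*b^2 + 10*b - 47) - 24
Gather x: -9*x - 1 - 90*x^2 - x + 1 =-90*x^2 - 10*x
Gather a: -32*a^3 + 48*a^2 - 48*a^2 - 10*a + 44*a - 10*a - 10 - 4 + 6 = -32*a^3 + 24*a - 8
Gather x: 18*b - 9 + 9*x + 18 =18*b + 9*x + 9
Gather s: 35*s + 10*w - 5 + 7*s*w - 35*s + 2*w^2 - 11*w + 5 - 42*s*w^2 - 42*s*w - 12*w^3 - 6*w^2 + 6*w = s*(-42*w^2 - 35*w) - 12*w^3 - 4*w^2 + 5*w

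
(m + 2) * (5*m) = 5*m^2 + 10*m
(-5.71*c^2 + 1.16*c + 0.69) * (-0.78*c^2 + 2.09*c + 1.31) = 4.4538*c^4 - 12.8387*c^3 - 5.5939*c^2 + 2.9617*c + 0.9039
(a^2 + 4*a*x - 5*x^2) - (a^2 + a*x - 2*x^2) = 3*a*x - 3*x^2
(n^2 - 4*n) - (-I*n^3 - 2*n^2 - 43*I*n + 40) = I*n^3 + 3*n^2 - 4*n + 43*I*n - 40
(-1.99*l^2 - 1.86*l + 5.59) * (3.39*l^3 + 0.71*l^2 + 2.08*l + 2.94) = -6.7461*l^5 - 7.7183*l^4 + 13.4903*l^3 - 5.7505*l^2 + 6.1588*l + 16.4346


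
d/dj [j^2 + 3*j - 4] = 2*j + 3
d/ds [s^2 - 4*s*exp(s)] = -4*s*exp(s) + 2*s - 4*exp(s)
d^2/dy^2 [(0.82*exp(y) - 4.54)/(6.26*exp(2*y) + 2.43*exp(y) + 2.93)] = (32.133832*exp(4*y) - 724.120492*exp(3*y) - 297.426372*exp(2*y) + 300.440524*exp(y) + 39.363964)*exp(y)/(245.314376*exp(6*y) + 285.677604*exp(5*y) + 455.353026*exp(4*y) + 281.772351*exp(3*y) + 213.128493*exp(2*y) + 62.583921*exp(y) + 25.153757)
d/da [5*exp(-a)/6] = -5*exp(-a)/6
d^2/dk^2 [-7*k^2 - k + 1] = -14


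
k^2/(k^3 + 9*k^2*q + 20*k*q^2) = k/(k^2 + 9*k*q + 20*q^2)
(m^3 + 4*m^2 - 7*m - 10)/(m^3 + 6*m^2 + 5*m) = (m - 2)/m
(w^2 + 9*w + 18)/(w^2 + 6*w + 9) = (w + 6)/(w + 3)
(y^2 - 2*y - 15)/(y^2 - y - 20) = (y + 3)/(y + 4)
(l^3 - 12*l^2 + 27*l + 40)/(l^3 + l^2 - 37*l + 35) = (l^2 - 7*l - 8)/(l^2 + 6*l - 7)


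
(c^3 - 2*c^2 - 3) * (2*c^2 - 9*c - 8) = 2*c^5 - 13*c^4 + 10*c^3 + 10*c^2 + 27*c + 24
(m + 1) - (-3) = m + 4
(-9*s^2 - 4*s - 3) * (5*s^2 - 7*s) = -45*s^4 + 43*s^3 + 13*s^2 + 21*s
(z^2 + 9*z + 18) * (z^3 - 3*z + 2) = z^5 + 9*z^4 + 15*z^3 - 25*z^2 - 36*z + 36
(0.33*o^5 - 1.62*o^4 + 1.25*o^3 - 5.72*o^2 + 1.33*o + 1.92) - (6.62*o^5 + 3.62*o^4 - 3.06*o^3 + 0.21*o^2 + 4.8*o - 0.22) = -6.29*o^5 - 5.24*o^4 + 4.31*o^3 - 5.93*o^2 - 3.47*o + 2.14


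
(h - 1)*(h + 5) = h^2 + 4*h - 5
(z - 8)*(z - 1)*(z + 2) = z^3 - 7*z^2 - 10*z + 16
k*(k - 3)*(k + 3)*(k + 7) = k^4 + 7*k^3 - 9*k^2 - 63*k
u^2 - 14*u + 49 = (u - 7)^2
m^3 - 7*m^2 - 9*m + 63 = (m - 7)*(m - 3)*(m + 3)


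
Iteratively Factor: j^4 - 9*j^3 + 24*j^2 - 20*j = (j - 5)*(j^3 - 4*j^2 + 4*j) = (j - 5)*(j - 2)*(j^2 - 2*j) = j*(j - 5)*(j - 2)*(j - 2)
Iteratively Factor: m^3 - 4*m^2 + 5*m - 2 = (m - 2)*(m^2 - 2*m + 1) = (m - 2)*(m - 1)*(m - 1)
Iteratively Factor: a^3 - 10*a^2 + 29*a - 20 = (a - 1)*(a^2 - 9*a + 20) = (a - 4)*(a - 1)*(a - 5)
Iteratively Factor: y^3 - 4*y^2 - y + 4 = (y - 4)*(y^2 - 1) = (y - 4)*(y - 1)*(y + 1)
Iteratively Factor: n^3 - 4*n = (n)*(n^2 - 4) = n*(n + 2)*(n - 2)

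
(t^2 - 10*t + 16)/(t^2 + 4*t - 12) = (t - 8)/(t + 6)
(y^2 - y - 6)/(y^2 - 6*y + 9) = (y + 2)/(y - 3)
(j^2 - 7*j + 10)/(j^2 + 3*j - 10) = (j - 5)/(j + 5)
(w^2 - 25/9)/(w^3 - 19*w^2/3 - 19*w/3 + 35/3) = (w - 5/3)/(w^2 - 8*w + 7)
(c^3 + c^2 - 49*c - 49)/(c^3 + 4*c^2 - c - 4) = (c^2 - 49)/(c^2 + 3*c - 4)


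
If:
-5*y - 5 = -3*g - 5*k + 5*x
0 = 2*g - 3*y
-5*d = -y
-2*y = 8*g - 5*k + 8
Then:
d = y/5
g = 3*y/2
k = 14*y/5 + 8/5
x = 27*y/10 + 3/5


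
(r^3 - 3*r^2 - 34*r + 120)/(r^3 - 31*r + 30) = (r - 4)/(r - 1)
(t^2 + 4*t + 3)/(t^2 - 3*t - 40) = (t^2 + 4*t + 3)/(t^2 - 3*t - 40)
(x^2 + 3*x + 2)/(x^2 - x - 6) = (x + 1)/(x - 3)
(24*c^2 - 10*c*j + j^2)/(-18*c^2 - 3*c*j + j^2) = (-4*c + j)/(3*c + j)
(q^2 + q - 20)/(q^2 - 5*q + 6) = (q^2 + q - 20)/(q^2 - 5*q + 6)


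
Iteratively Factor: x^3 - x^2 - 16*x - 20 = (x + 2)*(x^2 - 3*x - 10) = (x + 2)^2*(x - 5)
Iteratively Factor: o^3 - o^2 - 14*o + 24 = (o - 3)*(o^2 + 2*o - 8) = (o - 3)*(o - 2)*(o + 4)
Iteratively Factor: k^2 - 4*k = (k - 4)*(k)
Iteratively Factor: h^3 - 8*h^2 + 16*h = (h - 4)*(h^2 - 4*h) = (h - 4)^2*(h)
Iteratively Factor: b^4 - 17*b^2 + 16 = (b - 1)*(b^3 + b^2 - 16*b - 16) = (b - 4)*(b - 1)*(b^2 + 5*b + 4) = (b - 4)*(b - 1)*(b + 4)*(b + 1)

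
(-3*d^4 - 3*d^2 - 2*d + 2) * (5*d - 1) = -15*d^5 + 3*d^4 - 15*d^3 - 7*d^2 + 12*d - 2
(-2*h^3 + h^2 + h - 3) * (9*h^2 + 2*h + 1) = -18*h^5 + 5*h^4 + 9*h^3 - 24*h^2 - 5*h - 3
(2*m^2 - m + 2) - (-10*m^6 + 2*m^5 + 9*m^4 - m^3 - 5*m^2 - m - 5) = 10*m^6 - 2*m^5 - 9*m^4 + m^3 + 7*m^2 + 7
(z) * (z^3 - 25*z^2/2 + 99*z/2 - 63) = z^4 - 25*z^3/2 + 99*z^2/2 - 63*z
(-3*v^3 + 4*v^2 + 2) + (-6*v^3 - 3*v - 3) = -9*v^3 + 4*v^2 - 3*v - 1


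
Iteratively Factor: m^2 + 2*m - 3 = (m - 1)*(m + 3)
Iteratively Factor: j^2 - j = (j - 1)*(j)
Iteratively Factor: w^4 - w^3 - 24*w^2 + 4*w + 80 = (w + 2)*(w^3 - 3*w^2 - 18*w + 40) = (w + 2)*(w + 4)*(w^2 - 7*w + 10) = (w - 2)*(w + 2)*(w + 4)*(w - 5)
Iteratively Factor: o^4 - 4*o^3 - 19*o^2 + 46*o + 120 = (o - 5)*(o^3 + o^2 - 14*o - 24) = (o - 5)*(o - 4)*(o^2 + 5*o + 6) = (o - 5)*(o - 4)*(o + 3)*(o + 2)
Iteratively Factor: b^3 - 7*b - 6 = (b + 1)*(b^2 - b - 6) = (b + 1)*(b + 2)*(b - 3)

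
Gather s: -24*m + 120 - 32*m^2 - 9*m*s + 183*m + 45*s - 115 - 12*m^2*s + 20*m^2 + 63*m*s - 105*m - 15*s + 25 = -12*m^2 + 54*m + s*(-12*m^2 + 54*m + 30) + 30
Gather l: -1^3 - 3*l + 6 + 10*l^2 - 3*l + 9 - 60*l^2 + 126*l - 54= -50*l^2 + 120*l - 40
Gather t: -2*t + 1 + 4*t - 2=2*t - 1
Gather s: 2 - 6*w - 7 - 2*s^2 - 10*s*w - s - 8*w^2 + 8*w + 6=-2*s^2 + s*(-10*w - 1) - 8*w^2 + 2*w + 1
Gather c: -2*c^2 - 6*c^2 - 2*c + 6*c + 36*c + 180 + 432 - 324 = -8*c^2 + 40*c + 288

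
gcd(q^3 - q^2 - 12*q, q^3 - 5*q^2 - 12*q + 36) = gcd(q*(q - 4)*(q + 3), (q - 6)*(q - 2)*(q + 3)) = q + 3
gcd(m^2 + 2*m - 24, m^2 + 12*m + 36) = m + 6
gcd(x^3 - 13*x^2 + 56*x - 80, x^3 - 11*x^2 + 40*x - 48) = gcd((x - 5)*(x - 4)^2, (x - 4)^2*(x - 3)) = x^2 - 8*x + 16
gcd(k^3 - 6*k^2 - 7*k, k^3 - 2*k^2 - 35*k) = k^2 - 7*k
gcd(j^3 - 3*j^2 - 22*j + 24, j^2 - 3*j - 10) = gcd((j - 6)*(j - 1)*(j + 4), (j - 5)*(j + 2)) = 1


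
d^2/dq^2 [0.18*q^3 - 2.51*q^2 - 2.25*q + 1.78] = 1.08*q - 5.02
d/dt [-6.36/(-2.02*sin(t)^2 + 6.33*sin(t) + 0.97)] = (40.2588 - 25.6944*sin(t))*cos(t)/(-2.02*sin(t)^2 + 6.33*sin(t) + 0.97)^2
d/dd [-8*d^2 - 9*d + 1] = -16*d - 9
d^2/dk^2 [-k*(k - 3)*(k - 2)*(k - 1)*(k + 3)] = -20*k^3 + 36*k^2 + 42*k - 54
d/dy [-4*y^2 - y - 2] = -8*y - 1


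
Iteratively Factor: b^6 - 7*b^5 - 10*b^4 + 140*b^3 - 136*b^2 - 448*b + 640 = (b - 5)*(b^5 - 2*b^4 - 20*b^3 + 40*b^2 + 64*b - 128) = (b - 5)*(b + 4)*(b^4 - 6*b^3 + 4*b^2 + 24*b - 32) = (b - 5)*(b - 4)*(b + 4)*(b^3 - 2*b^2 - 4*b + 8) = (b - 5)*(b - 4)*(b - 2)*(b + 4)*(b^2 - 4) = (b - 5)*(b - 4)*(b - 2)^2*(b + 4)*(b + 2)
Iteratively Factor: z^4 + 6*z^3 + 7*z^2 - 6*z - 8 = (z - 1)*(z^3 + 7*z^2 + 14*z + 8) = (z - 1)*(z + 4)*(z^2 + 3*z + 2) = (z - 1)*(z + 2)*(z + 4)*(z + 1)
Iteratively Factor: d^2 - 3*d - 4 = (d + 1)*(d - 4)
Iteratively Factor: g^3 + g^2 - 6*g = (g + 3)*(g^2 - 2*g) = (g - 2)*(g + 3)*(g)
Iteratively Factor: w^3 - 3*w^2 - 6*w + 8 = (w - 1)*(w^2 - 2*w - 8) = (w - 4)*(w - 1)*(w + 2)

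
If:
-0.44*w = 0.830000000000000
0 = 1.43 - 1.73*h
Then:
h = 0.83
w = -1.89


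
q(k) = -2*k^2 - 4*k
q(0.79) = -4.41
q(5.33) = -78.14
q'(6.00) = -28.00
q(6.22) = -102.26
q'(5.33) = -25.32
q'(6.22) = -28.88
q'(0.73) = -6.92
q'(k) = -4*k - 4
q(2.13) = -17.59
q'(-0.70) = -1.20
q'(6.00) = -28.00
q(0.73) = -3.99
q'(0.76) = -7.04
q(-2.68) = -3.64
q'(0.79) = -7.16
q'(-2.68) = 6.72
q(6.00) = -96.00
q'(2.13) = -12.52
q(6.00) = -96.00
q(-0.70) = 1.82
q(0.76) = -4.20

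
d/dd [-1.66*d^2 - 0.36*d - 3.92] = -3.32*d - 0.36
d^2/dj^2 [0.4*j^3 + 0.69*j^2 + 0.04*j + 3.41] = 2.4*j + 1.38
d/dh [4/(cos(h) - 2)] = 4*sin(h)/(cos(h) - 2)^2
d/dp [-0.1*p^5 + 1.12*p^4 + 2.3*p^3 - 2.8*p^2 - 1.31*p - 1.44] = -0.5*p^4 + 4.48*p^3 + 6.9*p^2 - 5.6*p - 1.31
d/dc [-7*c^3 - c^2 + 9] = c*(-21*c - 2)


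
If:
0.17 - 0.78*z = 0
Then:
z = 0.22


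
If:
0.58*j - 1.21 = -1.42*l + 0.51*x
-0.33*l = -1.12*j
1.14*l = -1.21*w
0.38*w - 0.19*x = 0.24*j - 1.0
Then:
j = 0.42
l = 1.42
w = -1.34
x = 2.06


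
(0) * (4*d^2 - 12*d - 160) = 0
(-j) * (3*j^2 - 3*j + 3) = -3*j^3 + 3*j^2 - 3*j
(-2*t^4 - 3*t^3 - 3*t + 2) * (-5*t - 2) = 10*t^5 + 19*t^4 + 6*t^3 + 15*t^2 - 4*t - 4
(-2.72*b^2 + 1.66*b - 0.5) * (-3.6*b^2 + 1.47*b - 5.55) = 9.792*b^4 - 9.9744*b^3 + 19.3362*b^2 - 9.948*b + 2.775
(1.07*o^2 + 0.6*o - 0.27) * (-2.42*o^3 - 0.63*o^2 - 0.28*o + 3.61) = -2.5894*o^5 - 2.1261*o^4 - 0.0242000000000001*o^3 + 3.8648*o^2 + 2.2416*o - 0.9747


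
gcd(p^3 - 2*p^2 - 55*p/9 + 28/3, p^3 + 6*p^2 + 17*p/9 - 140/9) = p^2 + p - 28/9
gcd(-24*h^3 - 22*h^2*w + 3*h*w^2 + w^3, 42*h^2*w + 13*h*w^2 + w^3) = 6*h + w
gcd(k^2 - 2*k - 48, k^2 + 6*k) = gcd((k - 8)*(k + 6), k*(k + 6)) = k + 6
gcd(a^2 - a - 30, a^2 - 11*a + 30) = a - 6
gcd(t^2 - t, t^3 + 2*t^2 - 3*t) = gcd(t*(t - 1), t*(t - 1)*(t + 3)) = t^2 - t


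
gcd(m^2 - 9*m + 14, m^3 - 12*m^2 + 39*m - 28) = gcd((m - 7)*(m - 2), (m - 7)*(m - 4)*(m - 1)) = m - 7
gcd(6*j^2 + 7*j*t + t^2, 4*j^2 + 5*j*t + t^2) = j + t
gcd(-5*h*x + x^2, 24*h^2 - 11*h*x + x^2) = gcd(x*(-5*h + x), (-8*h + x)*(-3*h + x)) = 1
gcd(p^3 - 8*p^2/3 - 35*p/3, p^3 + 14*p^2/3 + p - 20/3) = 1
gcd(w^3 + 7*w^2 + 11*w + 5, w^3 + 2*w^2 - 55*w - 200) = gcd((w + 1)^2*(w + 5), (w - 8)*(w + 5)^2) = w + 5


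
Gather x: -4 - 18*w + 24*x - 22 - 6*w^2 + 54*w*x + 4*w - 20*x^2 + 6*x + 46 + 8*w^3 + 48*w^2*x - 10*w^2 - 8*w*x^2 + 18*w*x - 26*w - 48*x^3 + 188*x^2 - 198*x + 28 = 8*w^3 - 16*w^2 - 40*w - 48*x^3 + x^2*(168 - 8*w) + x*(48*w^2 + 72*w - 168) + 48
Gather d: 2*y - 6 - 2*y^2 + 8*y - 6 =-2*y^2 + 10*y - 12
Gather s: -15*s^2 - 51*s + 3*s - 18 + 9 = -15*s^2 - 48*s - 9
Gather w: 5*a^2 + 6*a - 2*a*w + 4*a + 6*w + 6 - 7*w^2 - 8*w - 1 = 5*a^2 + 10*a - 7*w^2 + w*(-2*a - 2) + 5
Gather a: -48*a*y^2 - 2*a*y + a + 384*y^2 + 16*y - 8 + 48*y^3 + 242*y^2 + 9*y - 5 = a*(-48*y^2 - 2*y + 1) + 48*y^3 + 626*y^2 + 25*y - 13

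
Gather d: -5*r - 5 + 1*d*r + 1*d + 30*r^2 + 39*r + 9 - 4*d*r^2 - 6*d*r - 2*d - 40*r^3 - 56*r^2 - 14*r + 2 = d*(-4*r^2 - 5*r - 1) - 40*r^3 - 26*r^2 + 20*r + 6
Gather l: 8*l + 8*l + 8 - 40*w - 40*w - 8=16*l - 80*w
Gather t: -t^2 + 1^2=1 - t^2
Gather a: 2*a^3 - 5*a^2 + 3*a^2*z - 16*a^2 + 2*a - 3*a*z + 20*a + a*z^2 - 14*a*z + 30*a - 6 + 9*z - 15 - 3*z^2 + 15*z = 2*a^3 + a^2*(3*z - 21) + a*(z^2 - 17*z + 52) - 3*z^2 + 24*z - 21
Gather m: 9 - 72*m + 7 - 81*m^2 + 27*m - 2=-81*m^2 - 45*m + 14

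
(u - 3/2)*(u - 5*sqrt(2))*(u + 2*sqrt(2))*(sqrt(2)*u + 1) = sqrt(2)*u^4 - 5*u^3 - 3*sqrt(2)*u^3/2 - 23*sqrt(2)*u^2 + 15*u^2/2 - 20*u + 69*sqrt(2)*u/2 + 30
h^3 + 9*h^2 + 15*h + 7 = (h + 1)^2*(h + 7)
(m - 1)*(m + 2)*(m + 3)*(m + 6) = m^4 + 10*m^3 + 25*m^2 - 36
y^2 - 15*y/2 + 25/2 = (y - 5)*(y - 5/2)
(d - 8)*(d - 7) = d^2 - 15*d + 56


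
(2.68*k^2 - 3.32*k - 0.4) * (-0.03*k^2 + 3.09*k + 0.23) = -0.0804*k^4 + 8.3808*k^3 - 9.6304*k^2 - 1.9996*k - 0.092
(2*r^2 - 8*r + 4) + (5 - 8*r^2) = -6*r^2 - 8*r + 9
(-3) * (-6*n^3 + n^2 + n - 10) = 18*n^3 - 3*n^2 - 3*n + 30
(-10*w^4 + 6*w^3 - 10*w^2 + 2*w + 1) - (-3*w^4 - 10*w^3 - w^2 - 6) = -7*w^4 + 16*w^3 - 9*w^2 + 2*w + 7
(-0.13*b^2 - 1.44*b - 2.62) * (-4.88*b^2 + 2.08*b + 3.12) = 0.6344*b^4 + 6.7568*b^3 + 9.3848*b^2 - 9.9424*b - 8.1744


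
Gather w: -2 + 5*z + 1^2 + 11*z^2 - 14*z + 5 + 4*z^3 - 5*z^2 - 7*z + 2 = 4*z^3 + 6*z^2 - 16*z + 6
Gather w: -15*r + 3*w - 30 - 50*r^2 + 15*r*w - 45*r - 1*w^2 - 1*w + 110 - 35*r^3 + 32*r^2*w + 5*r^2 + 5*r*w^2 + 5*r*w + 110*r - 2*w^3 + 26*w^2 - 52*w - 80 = -35*r^3 - 45*r^2 + 50*r - 2*w^3 + w^2*(5*r + 25) + w*(32*r^2 + 20*r - 50)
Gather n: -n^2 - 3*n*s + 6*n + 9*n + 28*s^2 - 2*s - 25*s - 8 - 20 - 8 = -n^2 + n*(15 - 3*s) + 28*s^2 - 27*s - 36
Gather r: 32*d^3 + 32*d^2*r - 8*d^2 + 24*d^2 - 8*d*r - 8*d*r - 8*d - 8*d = 32*d^3 + 16*d^2 - 16*d + r*(32*d^2 - 16*d)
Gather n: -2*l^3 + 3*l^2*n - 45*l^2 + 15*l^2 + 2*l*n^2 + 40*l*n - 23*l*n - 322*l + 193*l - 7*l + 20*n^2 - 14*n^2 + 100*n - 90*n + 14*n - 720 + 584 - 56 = -2*l^3 - 30*l^2 - 136*l + n^2*(2*l + 6) + n*(3*l^2 + 17*l + 24) - 192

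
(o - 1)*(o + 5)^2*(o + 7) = o^4 + 16*o^3 + 78*o^2 + 80*o - 175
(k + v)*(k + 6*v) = k^2 + 7*k*v + 6*v^2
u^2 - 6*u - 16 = (u - 8)*(u + 2)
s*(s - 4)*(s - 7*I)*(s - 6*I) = s^4 - 4*s^3 - 13*I*s^3 - 42*s^2 + 52*I*s^2 + 168*s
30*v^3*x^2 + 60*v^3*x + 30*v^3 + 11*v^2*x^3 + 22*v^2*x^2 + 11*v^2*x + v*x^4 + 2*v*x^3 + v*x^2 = (5*v + x)*(6*v + x)*(x + 1)*(v*x + v)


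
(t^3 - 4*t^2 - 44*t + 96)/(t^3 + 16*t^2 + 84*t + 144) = (t^2 - 10*t + 16)/(t^2 + 10*t + 24)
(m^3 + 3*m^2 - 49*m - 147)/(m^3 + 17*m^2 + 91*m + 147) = (m - 7)/(m + 7)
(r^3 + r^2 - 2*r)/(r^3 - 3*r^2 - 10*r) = (r - 1)/(r - 5)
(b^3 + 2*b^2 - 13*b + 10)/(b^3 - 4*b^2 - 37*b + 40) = (b - 2)/(b - 8)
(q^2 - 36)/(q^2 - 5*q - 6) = (q + 6)/(q + 1)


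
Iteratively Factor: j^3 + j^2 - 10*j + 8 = (j - 2)*(j^2 + 3*j - 4) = (j - 2)*(j - 1)*(j + 4)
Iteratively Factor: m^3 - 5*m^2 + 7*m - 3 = (m - 1)*(m^2 - 4*m + 3) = (m - 3)*(m - 1)*(m - 1)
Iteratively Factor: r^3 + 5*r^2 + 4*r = (r)*(r^2 + 5*r + 4) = r*(r + 4)*(r + 1)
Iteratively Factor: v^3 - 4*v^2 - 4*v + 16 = (v - 4)*(v^2 - 4) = (v - 4)*(v + 2)*(v - 2)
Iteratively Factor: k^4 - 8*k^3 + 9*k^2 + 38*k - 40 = (k - 4)*(k^3 - 4*k^2 - 7*k + 10) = (k - 5)*(k - 4)*(k^2 + k - 2) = (k - 5)*(k - 4)*(k + 2)*(k - 1)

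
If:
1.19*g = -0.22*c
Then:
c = -5.40909090909091*g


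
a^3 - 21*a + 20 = (a - 4)*(a - 1)*(a + 5)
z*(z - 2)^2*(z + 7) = z^4 + 3*z^3 - 24*z^2 + 28*z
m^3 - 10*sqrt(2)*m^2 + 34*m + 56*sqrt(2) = (m - 7*sqrt(2))*(m - 4*sqrt(2))*(m + sqrt(2))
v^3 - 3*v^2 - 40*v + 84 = (v - 7)*(v - 2)*(v + 6)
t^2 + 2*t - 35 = (t - 5)*(t + 7)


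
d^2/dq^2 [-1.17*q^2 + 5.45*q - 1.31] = -2.34000000000000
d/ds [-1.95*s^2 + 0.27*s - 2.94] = 0.27 - 3.9*s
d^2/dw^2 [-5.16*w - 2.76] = 0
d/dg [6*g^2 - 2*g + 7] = 12*g - 2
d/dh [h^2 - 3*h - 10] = 2*h - 3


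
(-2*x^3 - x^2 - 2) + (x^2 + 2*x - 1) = -2*x^3 + 2*x - 3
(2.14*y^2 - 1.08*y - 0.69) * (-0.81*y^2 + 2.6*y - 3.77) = -1.7334*y^4 + 6.4388*y^3 - 10.3169*y^2 + 2.2776*y + 2.6013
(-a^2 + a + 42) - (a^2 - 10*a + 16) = -2*a^2 + 11*a + 26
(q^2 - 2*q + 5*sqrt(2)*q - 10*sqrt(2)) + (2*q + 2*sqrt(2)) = q^2 + 5*sqrt(2)*q - 8*sqrt(2)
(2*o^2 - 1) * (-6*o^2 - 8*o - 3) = -12*o^4 - 16*o^3 + 8*o + 3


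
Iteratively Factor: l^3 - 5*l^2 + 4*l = (l)*(l^2 - 5*l + 4) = l*(l - 4)*(l - 1)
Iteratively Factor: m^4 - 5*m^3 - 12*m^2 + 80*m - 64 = (m + 4)*(m^3 - 9*m^2 + 24*m - 16) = (m - 1)*(m + 4)*(m^2 - 8*m + 16) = (m - 4)*(m - 1)*(m + 4)*(m - 4)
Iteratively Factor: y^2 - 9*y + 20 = (y - 5)*(y - 4)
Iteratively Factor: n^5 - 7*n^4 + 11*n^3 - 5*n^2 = (n - 5)*(n^4 - 2*n^3 + n^2) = n*(n - 5)*(n^3 - 2*n^2 + n) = n^2*(n - 5)*(n^2 - 2*n + 1) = n^2*(n - 5)*(n - 1)*(n - 1)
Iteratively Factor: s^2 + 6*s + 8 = (s + 2)*(s + 4)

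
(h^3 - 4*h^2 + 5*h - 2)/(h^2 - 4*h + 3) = (h^2 - 3*h + 2)/(h - 3)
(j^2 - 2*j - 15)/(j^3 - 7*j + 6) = (j - 5)/(j^2 - 3*j + 2)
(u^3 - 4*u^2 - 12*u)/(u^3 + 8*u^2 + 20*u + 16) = u*(u - 6)/(u^2 + 6*u + 8)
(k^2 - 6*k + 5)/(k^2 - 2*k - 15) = (k - 1)/(k + 3)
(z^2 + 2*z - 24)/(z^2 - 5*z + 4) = (z + 6)/(z - 1)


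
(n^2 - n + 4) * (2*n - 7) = 2*n^3 - 9*n^2 + 15*n - 28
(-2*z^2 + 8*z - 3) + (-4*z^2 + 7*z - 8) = -6*z^2 + 15*z - 11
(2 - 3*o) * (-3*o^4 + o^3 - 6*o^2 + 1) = 9*o^5 - 9*o^4 + 20*o^3 - 12*o^2 - 3*o + 2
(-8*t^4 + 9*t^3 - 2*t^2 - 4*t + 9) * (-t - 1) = 8*t^5 - t^4 - 7*t^3 + 6*t^2 - 5*t - 9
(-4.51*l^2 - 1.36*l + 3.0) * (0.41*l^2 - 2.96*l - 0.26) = -1.8491*l^4 + 12.792*l^3 + 6.4282*l^2 - 8.5264*l - 0.78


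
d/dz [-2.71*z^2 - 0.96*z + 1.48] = -5.42*z - 0.96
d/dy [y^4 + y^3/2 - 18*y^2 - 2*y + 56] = 4*y^3 + 3*y^2/2 - 36*y - 2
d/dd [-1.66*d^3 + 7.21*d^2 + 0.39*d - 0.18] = -4.98*d^2 + 14.42*d + 0.39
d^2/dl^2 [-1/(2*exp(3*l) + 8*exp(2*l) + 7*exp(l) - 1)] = (-2*(6*exp(2*l) + 16*exp(l) + 7)^2*exp(l) + (18*exp(2*l) + 32*exp(l) + 7)*(2*exp(3*l) + 8*exp(2*l) + 7*exp(l) - 1))*exp(l)/(2*exp(3*l) + 8*exp(2*l) + 7*exp(l) - 1)^3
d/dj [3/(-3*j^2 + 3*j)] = (2*j - 1)/(j^2*(j - 1)^2)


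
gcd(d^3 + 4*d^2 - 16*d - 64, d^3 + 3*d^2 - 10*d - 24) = d + 4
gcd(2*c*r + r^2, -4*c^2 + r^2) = 2*c + r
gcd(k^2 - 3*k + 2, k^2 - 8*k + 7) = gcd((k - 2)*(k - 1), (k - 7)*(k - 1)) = k - 1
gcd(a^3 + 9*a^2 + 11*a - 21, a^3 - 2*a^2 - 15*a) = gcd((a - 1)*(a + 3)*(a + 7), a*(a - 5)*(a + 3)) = a + 3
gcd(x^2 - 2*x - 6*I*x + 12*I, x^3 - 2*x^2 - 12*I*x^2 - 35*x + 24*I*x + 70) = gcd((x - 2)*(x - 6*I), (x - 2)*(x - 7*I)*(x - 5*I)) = x - 2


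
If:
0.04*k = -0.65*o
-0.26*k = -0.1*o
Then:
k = 0.00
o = 0.00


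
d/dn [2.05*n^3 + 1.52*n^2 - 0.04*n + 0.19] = 6.15*n^2 + 3.04*n - 0.04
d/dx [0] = 0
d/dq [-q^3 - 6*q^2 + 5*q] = -3*q^2 - 12*q + 5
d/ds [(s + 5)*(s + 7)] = 2*s + 12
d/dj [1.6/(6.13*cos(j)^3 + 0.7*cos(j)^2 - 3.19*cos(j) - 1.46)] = (29.424*cos(j)^2 + 2.24*cos(j) - 5.104)*sin(j)/(6.13*cos(j)^3 + 0.7*cos(j)^2 - 3.19*cos(j) - 1.46)^2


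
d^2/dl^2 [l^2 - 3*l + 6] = 2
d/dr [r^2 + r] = 2*r + 1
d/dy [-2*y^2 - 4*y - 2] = -4*y - 4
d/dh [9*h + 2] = 9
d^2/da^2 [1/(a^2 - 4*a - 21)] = 2*(a^2 - 4*a - 4*(a - 2)^2 - 21)/(-a^2 + 4*a + 21)^3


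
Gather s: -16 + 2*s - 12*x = 2*s - 12*x - 16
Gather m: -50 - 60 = -110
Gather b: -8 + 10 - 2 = 0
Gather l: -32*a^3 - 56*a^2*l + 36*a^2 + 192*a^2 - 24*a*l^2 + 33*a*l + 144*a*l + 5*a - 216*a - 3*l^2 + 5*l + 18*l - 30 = -32*a^3 + 228*a^2 - 211*a + l^2*(-24*a - 3) + l*(-56*a^2 + 177*a + 23) - 30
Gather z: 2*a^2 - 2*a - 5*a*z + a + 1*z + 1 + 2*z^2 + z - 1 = 2*a^2 - a + 2*z^2 + z*(2 - 5*a)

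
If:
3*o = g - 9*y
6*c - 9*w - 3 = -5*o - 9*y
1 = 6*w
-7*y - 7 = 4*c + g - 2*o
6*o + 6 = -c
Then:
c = 1236/289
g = -603/34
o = -495/289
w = 1/6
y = -809/578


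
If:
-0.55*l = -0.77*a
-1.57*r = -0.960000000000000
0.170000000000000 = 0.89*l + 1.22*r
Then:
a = -0.46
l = -0.65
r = 0.61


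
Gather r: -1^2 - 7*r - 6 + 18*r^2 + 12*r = 18*r^2 + 5*r - 7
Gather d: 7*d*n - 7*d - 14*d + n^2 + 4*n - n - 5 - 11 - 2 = d*(7*n - 21) + n^2 + 3*n - 18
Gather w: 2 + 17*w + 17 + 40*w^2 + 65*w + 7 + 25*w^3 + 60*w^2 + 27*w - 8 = 25*w^3 + 100*w^2 + 109*w + 18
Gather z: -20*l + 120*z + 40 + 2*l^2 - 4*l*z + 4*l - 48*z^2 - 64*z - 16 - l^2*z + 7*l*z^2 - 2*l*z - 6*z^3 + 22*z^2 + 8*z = 2*l^2 - 16*l - 6*z^3 + z^2*(7*l - 26) + z*(-l^2 - 6*l + 64) + 24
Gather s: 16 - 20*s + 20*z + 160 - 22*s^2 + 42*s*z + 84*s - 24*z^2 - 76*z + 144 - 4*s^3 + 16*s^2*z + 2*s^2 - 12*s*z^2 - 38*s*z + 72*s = -4*s^3 + s^2*(16*z - 20) + s*(-12*z^2 + 4*z + 136) - 24*z^2 - 56*z + 320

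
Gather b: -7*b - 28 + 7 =-7*b - 21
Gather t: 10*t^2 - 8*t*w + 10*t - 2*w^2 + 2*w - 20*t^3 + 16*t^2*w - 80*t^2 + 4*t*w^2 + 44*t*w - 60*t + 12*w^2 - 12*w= -20*t^3 + t^2*(16*w - 70) + t*(4*w^2 + 36*w - 50) + 10*w^2 - 10*w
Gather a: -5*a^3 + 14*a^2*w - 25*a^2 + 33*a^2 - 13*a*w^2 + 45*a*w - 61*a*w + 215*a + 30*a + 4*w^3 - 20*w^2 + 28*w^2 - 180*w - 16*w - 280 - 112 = -5*a^3 + a^2*(14*w + 8) + a*(-13*w^2 - 16*w + 245) + 4*w^3 + 8*w^2 - 196*w - 392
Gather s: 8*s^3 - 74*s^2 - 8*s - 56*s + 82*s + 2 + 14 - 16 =8*s^3 - 74*s^2 + 18*s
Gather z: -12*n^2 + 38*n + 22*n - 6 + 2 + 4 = -12*n^2 + 60*n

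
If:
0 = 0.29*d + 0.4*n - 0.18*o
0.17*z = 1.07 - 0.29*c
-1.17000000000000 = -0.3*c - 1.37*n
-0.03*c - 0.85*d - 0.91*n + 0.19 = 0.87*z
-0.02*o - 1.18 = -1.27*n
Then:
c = 0.29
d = -6.57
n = 0.79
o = -8.82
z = 5.80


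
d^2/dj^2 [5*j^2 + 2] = 10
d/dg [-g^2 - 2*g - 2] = -2*g - 2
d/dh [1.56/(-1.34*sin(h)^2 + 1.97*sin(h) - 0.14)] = (4.1808*sin(h) - 3.0732)*cos(h)/(1.34*sin(h)^2 - 1.97*sin(h) + 0.14)^2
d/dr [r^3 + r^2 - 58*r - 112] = 3*r^2 + 2*r - 58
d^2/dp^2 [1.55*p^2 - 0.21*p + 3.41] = 3.10000000000000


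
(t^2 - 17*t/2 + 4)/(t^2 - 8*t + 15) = (t^2 - 17*t/2 + 4)/(t^2 - 8*t + 15)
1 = 1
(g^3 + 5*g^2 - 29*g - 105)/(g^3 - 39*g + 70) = (g + 3)/(g - 2)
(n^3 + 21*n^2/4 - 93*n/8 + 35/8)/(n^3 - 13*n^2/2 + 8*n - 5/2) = (4*n^2 + 23*n - 35)/(4*(n^2 - 6*n + 5))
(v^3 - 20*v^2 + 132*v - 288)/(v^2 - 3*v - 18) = (v^2 - 14*v + 48)/(v + 3)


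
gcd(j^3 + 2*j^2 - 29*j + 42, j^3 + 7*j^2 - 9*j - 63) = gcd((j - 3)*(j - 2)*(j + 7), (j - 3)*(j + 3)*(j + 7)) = j^2 + 4*j - 21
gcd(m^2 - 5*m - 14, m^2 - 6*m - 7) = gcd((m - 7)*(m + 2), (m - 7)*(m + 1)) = m - 7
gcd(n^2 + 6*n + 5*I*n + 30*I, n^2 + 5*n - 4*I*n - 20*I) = 1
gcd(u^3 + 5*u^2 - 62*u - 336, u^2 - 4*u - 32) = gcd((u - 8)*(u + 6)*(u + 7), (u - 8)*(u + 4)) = u - 8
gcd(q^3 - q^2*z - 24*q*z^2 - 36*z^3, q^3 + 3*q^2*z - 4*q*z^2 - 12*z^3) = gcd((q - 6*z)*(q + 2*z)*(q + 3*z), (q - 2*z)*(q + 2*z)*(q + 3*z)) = q^2 + 5*q*z + 6*z^2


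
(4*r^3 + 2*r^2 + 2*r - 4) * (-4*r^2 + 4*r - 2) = -16*r^5 + 8*r^4 - 8*r^3 + 20*r^2 - 20*r + 8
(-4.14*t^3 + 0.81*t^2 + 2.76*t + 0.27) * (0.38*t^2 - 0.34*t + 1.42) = -1.5732*t^5 + 1.7154*t^4 - 5.1054*t^3 + 0.3144*t^2 + 3.8274*t + 0.3834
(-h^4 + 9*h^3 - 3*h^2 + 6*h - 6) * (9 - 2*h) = 2*h^5 - 27*h^4 + 87*h^3 - 39*h^2 + 66*h - 54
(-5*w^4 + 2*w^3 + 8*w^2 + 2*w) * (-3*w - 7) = 15*w^5 + 29*w^4 - 38*w^3 - 62*w^2 - 14*w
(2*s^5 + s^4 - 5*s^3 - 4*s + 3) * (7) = 14*s^5 + 7*s^4 - 35*s^3 - 28*s + 21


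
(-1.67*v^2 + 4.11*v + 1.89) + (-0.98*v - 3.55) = -1.67*v^2 + 3.13*v - 1.66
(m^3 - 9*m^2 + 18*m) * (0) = 0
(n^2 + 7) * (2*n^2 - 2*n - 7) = 2*n^4 - 2*n^3 + 7*n^2 - 14*n - 49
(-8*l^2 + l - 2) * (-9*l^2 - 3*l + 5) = 72*l^4 + 15*l^3 - 25*l^2 + 11*l - 10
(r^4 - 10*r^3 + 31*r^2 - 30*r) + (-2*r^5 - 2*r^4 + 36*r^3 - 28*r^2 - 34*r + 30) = -2*r^5 - r^4 + 26*r^3 + 3*r^2 - 64*r + 30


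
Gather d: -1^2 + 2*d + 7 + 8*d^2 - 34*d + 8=8*d^2 - 32*d + 14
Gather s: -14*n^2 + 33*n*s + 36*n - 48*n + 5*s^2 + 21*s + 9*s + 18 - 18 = -14*n^2 - 12*n + 5*s^2 + s*(33*n + 30)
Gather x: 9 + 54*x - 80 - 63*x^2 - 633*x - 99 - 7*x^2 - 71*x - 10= -70*x^2 - 650*x - 180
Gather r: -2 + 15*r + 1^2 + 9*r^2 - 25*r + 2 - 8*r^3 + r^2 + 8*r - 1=-8*r^3 + 10*r^2 - 2*r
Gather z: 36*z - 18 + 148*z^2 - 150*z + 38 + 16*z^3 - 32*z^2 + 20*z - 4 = 16*z^3 + 116*z^2 - 94*z + 16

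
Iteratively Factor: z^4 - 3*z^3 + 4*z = (z + 1)*(z^3 - 4*z^2 + 4*z) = z*(z + 1)*(z^2 - 4*z + 4) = z*(z - 2)*(z + 1)*(z - 2)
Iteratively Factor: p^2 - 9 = (p - 3)*(p + 3)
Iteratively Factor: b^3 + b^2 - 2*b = (b + 2)*(b^2 - b) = (b - 1)*(b + 2)*(b)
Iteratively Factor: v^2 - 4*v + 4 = (v - 2)*(v - 2)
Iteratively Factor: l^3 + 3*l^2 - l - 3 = (l - 1)*(l^2 + 4*l + 3) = (l - 1)*(l + 1)*(l + 3)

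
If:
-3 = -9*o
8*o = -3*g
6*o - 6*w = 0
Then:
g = -8/9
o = 1/3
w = 1/3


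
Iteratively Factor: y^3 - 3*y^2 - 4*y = (y + 1)*(y^2 - 4*y) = (y - 4)*(y + 1)*(y)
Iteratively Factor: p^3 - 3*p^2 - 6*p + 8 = (p - 4)*(p^2 + p - 2) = (p - 4)*(p + 2)*(p - 1)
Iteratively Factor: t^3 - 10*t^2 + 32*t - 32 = (t - 4)*(t^2 - 6*t + 8) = (t - 4)*(t - 2)*(t - 4)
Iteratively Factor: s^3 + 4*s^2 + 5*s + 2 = (s + 1)*(s^2 + 3*s + 2) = (s + 1)*(s + 2)*(s + 1)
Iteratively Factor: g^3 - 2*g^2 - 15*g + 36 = (g + 4)*(g^2 - 6*g + 9) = (g - 3)*(g + 4)*(g - 3)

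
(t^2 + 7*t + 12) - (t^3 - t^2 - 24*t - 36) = -t^3 + 2*t^2 + 31*t + 48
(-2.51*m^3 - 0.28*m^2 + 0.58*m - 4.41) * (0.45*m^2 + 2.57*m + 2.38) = -1.1295*m^5 - 6.5767*m^4 - 6.4324*m^3 - 1.1603*m^2 - 9.9533*m - 10.4958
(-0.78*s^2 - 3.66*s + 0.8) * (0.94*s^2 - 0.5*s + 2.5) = -0.7332*s^4 - 3.0504*s^3 + 0.632*s^2 - 9.55*s + 2.0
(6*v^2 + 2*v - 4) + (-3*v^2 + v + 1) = 3*v^2 + 3*v - 3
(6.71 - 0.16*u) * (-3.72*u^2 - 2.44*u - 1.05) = 0.5952*u^3 - 24.5708*u^2 - 16.2044*u - 7.0455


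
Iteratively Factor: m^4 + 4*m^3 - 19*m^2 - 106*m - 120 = (m - 5)*(m^3 + 9*m^2 + 26*m + 24) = (m - 5)*(m + 3)*(m^2 + 6*m + 8) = (m - 5)*(m + 2)*(m + 3)*(m + 4)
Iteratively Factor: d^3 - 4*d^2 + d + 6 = (d - 3)*(d^2 - d - 2) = (d - 3)*(d + 1)*(d - 2)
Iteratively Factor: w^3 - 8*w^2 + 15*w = (w - 3)*(w^2 - 5*w) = w*(w - 3)*(w - 5)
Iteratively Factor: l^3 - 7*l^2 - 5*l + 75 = (l - 5)*(l^2 - 2*l - 15) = (l - 5)^2*(l + 3)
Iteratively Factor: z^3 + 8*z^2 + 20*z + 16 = (z + 2)*(z^2 + 6*z + 8) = (z + 2)^2*(z + 4)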